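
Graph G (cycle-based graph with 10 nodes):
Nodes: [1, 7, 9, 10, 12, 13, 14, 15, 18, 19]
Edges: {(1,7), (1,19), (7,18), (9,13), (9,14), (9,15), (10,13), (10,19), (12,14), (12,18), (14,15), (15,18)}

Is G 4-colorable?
Yes, G is 4-colorable

A valid 4-coloring: color 1: [1, 13, 14, 18]; color 2: [7, 12, 15, 19]; color 3: [9, 10].
(χ(G) = 3 ≤ 4.)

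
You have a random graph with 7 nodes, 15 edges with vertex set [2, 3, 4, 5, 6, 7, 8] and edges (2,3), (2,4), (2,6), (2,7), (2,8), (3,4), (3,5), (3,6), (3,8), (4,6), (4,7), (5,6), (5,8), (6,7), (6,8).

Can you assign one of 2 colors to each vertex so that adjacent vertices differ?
No, G is not 2-colorable

The clique on vertices [2, 3, 6, 8] has size 4 > 2, so it alone needs 4 colors.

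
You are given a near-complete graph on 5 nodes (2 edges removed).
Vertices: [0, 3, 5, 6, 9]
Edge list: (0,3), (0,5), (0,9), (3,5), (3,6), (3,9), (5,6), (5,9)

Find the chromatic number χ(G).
χ(G) = 4

Clique number ω(G) = 4 (lower bound: χ ≥ ω).
The clique on [0, 3, 5, 9] has size 4, forcing χ ≥ 4, and the coloring below uses 4 colors, so χ(G) = 4.
A valid 4-coloring: color 1: [3]; color 2: [5]; color 3: [6, 9]; color 4: [0].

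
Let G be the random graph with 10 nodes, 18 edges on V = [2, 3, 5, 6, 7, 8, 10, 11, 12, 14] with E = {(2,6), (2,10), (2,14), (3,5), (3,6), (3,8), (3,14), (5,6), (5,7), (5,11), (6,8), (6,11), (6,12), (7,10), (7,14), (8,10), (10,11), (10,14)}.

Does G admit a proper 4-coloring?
A valid 4-coloring: color 1: [6, 10]; color 2: [2, 3, 7, 11, 12]; color 3: [5, 8, 14].
(χ(G) = 3 ≤ 4.)

Yes, G is 4-colorable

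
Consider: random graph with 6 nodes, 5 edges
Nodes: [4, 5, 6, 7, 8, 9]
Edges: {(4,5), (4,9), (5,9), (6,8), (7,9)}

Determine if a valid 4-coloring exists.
Yes, G is 4-colorable

A valid 4-coloring: color 1: [8, 9]; color 2: [5, 6, 7]; color 3: [4].
(χ(G) = 3 ≤ 4.)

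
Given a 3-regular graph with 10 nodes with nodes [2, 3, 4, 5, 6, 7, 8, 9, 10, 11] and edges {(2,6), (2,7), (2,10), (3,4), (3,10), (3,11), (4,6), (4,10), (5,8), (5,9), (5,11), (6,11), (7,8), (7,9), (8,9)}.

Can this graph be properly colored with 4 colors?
Yes, G is 4-colorable

A valid 4-coloring: color 1: [3, 5, 6, 7]; color 2: [2, 4, 8, 11]; color 3: [9, 10].
(χ(G) = 3 ≤ 4.)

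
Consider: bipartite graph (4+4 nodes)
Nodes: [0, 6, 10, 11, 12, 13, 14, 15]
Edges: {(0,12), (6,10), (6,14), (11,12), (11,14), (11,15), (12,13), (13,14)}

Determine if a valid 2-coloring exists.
Yes, G is 2-colorable

A valid 2-coloring: color 1: [0, 6, 11, 13]; color 2: [10, 12, 14, 15].
(χ(G) = 2 ≤ 2.)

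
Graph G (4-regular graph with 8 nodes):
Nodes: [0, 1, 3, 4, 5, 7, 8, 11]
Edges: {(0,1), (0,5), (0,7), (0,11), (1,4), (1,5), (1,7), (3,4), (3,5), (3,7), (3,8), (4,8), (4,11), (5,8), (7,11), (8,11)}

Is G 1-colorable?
The clique on vertices [0, 1, 5] has size 3 > 1, so it alone needs 3 colors.

No, G is not 1-colorable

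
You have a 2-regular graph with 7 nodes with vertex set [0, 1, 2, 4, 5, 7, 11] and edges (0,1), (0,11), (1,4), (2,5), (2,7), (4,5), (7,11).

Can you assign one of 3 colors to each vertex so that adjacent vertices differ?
A valid 3-coloring: color 1: [0, 5, 7]; color 2: [1, 2, 11]; color 3: [4].
(χ(G) = 3 ≤ 3.)

Yes, G is 3-colorable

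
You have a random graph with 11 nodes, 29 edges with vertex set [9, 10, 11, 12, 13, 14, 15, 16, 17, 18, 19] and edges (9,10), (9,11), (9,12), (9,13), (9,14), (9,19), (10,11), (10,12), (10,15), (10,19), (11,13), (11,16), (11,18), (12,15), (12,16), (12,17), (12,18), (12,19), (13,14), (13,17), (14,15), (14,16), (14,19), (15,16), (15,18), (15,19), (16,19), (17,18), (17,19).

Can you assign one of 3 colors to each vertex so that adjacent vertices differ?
No, G is not 3-colorable

The clique on vertices [12, 15, 16, 19] has size 4 > 3, so it alone needs 4 colors.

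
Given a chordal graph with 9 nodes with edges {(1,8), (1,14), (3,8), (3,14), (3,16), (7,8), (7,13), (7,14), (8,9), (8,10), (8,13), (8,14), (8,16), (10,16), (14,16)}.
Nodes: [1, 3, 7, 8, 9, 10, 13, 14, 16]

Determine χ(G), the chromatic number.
Clique number ω(G) = 4 (lower bound: χ ≥ ω).
The clique on [3, 8, 14, 16] has size 4, forcing χ ≥ 4, and the coloring below uses 4 colors, so χ(G) = 4.
A valid 4-coloring: color 1: [8]; color 2: [9, 10, 13, 14]; color 3: [1, 7, 16]; color 4: [3].

χ(G) = 4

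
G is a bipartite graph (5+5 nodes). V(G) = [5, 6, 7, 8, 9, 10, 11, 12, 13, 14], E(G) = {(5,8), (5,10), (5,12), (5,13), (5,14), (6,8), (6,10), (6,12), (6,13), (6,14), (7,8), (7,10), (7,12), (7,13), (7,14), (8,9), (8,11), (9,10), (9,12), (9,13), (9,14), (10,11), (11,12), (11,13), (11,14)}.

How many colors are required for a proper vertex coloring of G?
χ(G) = 2

Clique number ω(G) = 2 (lower bound: χ ≥ ω).
The graph is bipartite (no odd cycle), so 2 colors suffice: χ(G) = 2.
A valid 2-coloring: color 1: [5, 6, 7, 9, 11]; color 2: [8, 10, 12, 13, 14].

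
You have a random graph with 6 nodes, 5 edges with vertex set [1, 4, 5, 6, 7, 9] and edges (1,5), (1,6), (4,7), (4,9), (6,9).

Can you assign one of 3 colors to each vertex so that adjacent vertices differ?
Yes, G is 3-colorable

A valid 3-coloring: color 1: [4, 5, 6]; color 2: [1, 7, 9].
(χ(G) = 2 ≤ 3.)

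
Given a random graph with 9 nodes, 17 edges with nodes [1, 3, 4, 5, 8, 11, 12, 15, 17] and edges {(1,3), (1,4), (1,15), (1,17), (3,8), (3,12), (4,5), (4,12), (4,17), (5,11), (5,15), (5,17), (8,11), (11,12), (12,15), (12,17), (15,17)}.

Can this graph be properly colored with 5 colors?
A valid 5-coloring: color 1: [1, 5, 8, 12]; color 2: [3, 11, 17]; color 3: [4, 15].
(χ(G) = 3 ≤ 5.)

Yes, G is 5-colorable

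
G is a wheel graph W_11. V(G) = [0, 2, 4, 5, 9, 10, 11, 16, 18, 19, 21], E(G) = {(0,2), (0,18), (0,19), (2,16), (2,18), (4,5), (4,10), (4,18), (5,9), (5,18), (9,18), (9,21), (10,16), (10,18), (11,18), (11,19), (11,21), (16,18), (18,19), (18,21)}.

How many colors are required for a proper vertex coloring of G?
χ(G) = 3

Clique number ω(G) = 3 (lower bound: χ ≥ ω).
The clique on [0, 2, 18] has size 3, forcing χ ≥ 3, and the coloring below uses 3 colors, so χ(G) = 3.
A valid 3-coloring: color 1: [18]; color 2: [0, 4, 9, 11, 16]; color 3: [2, 5, 10, 19, 21].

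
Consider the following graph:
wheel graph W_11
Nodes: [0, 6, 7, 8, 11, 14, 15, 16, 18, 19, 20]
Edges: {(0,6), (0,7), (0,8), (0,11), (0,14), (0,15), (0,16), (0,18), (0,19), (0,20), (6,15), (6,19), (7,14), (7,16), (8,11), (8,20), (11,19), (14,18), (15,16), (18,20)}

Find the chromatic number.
χ(G) = 3

Clique number ω(G) = 3 (lower bound: χ ≥ ω).
The clique on [0, 6, 19] has size 3, forcing χ ≥ 3, and the coloring below uses 3 colors, so χ(G) = 3.
A valid 3-coloring: color 1: [0]; color 2: [6, 11, 14, 16, 20]; color 3: [7, 8, 15, 18, 19].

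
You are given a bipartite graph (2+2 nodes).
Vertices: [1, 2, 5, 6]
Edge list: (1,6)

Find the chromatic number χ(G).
χ(G) = 2

Clique number ω(G) = 2 (lower bound: χ ≥ ω).
The graph is bipartite (no odd cycle), so 2 colors suffice: χ(G) = 2.
A valid 2-coloring: color 1: [2, 5, 6]; color 2: [1].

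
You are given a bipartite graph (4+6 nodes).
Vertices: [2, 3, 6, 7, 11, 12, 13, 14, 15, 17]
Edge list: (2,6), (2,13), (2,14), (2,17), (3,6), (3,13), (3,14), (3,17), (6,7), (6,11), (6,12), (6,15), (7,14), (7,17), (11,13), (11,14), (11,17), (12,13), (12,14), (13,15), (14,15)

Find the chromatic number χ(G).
Clique number ω(G) = 2 (lower bound: χ ≥ ω).
The graph is bipartite (no odd cycle), so 2 colors suffice: χ(G) = 2.
A valid 2-coloring: color 1: [6, 13, 14, 17]; color 2: [2, 3, 7, 11, 12, 15].

χ(G) = 2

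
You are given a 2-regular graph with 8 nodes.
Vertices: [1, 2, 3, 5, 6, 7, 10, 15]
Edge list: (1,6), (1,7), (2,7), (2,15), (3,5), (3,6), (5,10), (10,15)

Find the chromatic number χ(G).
Clique number ω(G) = 2 (lower bound: χ ≥ ω).
The graph is bipartite (no odd cycle), so 2 colors suffice: χ(G) = 2.
A valid 2-coloring: color 1: [1, 2, 3, 10]; color 2: [5, 6, 7, 15].

χ(G) = 2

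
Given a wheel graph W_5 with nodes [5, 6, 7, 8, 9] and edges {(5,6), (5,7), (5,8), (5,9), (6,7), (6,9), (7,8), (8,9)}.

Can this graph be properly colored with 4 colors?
A valid 4-coloring: color 1: [5]; color 2: [7, 9]; color 3: [6, 8].
(χ(G) = 3 ≤ 4.)

Yes, G is 4-colorable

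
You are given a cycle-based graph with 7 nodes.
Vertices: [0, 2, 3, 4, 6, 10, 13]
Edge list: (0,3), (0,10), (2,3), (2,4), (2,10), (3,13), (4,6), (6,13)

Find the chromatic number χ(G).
Clique number ω(G) = 2 (lower bound: χ ≥ ω).
Odd cycle [13, 6, 4, 2, 10, 0, 3] needs 3 colors (χ ≥ 3).
The coloring below uses 3 colors, so χ(G) = 3.
A valid 3-coloring: color 1: [3, 6, 10]; color 2: [0, 2, 13]; color 3: [4].

χ(G) = 3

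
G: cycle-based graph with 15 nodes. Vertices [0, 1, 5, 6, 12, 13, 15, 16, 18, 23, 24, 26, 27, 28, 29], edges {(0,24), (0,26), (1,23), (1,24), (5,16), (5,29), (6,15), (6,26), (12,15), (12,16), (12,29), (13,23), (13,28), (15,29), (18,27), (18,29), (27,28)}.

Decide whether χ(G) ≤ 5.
Yes, G is 5-colorable

A valid 5-coloring: color 1: [0, 1, 6, 13, 16, 27, 29]; color 2: [5, 15, 18, 23, 24, 26, 28]; color 3: [12].
(χ(G) = 3 ≤ 5.)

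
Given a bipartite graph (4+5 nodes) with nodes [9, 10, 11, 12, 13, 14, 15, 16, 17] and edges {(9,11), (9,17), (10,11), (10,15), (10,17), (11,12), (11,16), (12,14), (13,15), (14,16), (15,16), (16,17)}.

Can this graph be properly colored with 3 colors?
Yes, G is 3-colorable

A valid 3-coloring: color 1: [11, 14, 15, 17]; color 2: [9, 10, 12, 13, 16].
(χ(G) = 2 ≤ 3.)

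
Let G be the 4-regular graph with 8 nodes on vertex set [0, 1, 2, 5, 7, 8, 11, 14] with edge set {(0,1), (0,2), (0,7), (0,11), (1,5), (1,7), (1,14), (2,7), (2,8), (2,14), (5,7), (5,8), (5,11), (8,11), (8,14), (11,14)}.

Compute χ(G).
χ(G) = 3

Clique number ω(G) = 3 (lower bound: χ ≥ ω).
The clique on [0, 1, 7] has size 3, forcing χ ≥ 3, and the coloring below uses 3 colors, so χ(G) = 3.
A valid 3-coloring: color 1: [0, 5, 14]; color 2: [7, 8]; color 3: [1, 2, 11].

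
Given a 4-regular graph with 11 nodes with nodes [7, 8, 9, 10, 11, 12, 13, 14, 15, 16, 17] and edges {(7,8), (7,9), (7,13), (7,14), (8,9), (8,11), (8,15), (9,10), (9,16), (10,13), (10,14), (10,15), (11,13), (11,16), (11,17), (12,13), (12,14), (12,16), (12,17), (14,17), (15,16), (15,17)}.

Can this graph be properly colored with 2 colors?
The clique on vertices [7, 8, 9] has size 3 > 2, so it alone needs 3 colors.

No, G is not 2-colorable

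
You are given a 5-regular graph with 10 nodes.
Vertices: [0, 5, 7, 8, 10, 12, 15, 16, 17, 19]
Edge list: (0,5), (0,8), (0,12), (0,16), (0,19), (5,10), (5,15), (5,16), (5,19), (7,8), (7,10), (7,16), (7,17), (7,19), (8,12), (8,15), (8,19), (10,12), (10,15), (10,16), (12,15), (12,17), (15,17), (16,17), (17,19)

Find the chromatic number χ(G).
Clique number ω(G) = 3 (lower bound: χ ≥ ω).
Suppose a proper 3-coloring c exists. The clique [0, 5, 16] takes 3 distinct colors; by symmetry let c(0) = 1, c(5) = 2, c(16) = 3.
- Vertex 10: neighbors [5, 16] already have colors [2, 3] ⇒ c(10) = 1.
- Vertex 7: neighbors [10, 16] already have colors [1, 3] ⇒ c(7) = 2.
- Vertex 8: neighbors [0, 7] already have colors [1, 2] ⇒ c(8) = 3.
- Vertex 15: neighbors [10, 5, 8] already have colors [1, 2, 3] — all 3 colors blocked. Contradiction.
The forced assignments end in a contradiction, so G has no proper 3-coloring (χ ≥ 4).
The coloring below uses 4 colors, so χ(G) = 4.
A valid 4-coloring: color 1: [15, 16, 19]; color 2: [0, 10, 17]; color 3: [5, 7, 12]; color 4: [8].

χ(G) = 4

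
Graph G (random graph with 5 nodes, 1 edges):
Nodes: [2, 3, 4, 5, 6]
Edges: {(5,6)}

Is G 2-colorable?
A valid 2-coloring: color 1: [2, 3, 4, 6]; color 2: [5].
(χ(G) = 2 ≤ 2.)

Yes, G is 2-colorable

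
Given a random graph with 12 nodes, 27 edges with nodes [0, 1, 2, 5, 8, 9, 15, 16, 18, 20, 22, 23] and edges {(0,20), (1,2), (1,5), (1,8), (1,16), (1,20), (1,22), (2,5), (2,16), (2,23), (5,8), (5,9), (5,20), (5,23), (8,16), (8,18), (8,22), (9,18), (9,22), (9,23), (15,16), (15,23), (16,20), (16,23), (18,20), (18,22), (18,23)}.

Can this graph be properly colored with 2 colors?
The clique on vertices [1, 8, 16] has size 3 > 2, so it alone needs 3 colors.

No, G is not 2-colorable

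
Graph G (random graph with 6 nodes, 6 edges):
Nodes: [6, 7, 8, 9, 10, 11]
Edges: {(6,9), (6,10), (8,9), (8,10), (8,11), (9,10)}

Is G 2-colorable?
No, G is not 2-colorable

The clique on vertices [8, 9, 10] has size 3 > 2, so it alone needs 3 colors.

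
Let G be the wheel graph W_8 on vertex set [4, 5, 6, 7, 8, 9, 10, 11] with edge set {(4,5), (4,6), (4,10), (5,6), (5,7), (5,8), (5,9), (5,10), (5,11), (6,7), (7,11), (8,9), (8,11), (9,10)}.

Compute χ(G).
Clique number ω(G) = 3 (lower bound: χ ≥ ω).
Odd cycle [4, 6, 7, 11, 8, 9, 10] needs 3 colors (χ ≥ 3).
Vertex 5 is adjacent to every vertex of [4, 6, 7, 8, 9, 10, 11], which already need 3 colors among themselves, so 5 needs a new color (χ ≥ 4).
The coloring below uses 4 colors, so χ(G) = 4.
A valid 4-coloring: color 1: [5]; color 2: [4, 7, 9]; color 3: [6, 10, 11]; color 4: [8].

χ(G) = 4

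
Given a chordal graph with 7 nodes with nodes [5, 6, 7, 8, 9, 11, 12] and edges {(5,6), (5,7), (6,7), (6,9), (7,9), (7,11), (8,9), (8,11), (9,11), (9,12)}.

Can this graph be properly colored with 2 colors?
No, G is not 2-colorable

The clique on vertices [8, 9, 11] has size 3 > 2, so it alone needs 3 colors.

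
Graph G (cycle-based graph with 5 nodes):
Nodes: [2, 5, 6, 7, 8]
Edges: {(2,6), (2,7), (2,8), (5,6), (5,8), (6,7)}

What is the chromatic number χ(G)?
Clique number ω(G) = 3 (lower bound: χ ≥ ω).
The clique on [2, 6, 7] has size 3, forcing χ ≥ 3, and the coloring below uses 3 colors, so χ(G) = 3.
A valid 3-coloring: color 1: [2, 5]; color 2: [6, 8]; color 3: [7].

χ(G) = 3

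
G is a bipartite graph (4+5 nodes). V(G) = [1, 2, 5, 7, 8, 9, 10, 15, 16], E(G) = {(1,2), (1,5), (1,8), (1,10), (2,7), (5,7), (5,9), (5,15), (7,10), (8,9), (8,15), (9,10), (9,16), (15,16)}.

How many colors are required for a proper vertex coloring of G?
χ(G) = 2

Clique number ω(G) = 2 (lower bound: χ ≥ ω).
The graph is bipartite (no odd cycle), so 2 colors suffice: χ(G) = 2.
A valid 2-coloring: color 1: [1, 7, 9, 15]; color 2: [2, 5, 8, 10, 16].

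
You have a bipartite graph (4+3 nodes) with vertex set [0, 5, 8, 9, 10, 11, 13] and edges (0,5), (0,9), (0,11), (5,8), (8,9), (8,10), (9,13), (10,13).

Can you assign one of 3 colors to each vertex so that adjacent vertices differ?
Yes, G is 3-colorable

A valid 3-coloring: color 1: [5, 9, 10, 11]; color 2: [0, 8, 13].
(χ(G) = 2 ≤ 3.)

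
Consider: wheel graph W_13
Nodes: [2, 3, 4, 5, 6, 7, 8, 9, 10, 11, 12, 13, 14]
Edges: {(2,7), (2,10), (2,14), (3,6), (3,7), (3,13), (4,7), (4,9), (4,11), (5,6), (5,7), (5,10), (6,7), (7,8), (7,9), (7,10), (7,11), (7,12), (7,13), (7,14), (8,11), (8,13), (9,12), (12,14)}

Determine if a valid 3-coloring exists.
A valid 3-coloring: color 1: [7]; color 2: [6, 9, 10, 11, 13, 14]; color 3: [2, 3, 4, 5, 8, 12].
(χ(G) = 3 ≤ 3.)

Yes, G is 3-colorable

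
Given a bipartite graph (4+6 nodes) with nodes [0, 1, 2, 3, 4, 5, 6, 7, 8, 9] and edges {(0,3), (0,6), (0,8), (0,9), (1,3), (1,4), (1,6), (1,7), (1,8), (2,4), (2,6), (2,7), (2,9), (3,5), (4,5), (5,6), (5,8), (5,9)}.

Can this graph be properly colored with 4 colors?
A valid 4-coloring: color 1: [0, 1, 2, 5]; color 2: [3, 4, 6, 7, 8, 9].
(χ(G) = 2 ≤ 4.)

Yes, G is 4-colorable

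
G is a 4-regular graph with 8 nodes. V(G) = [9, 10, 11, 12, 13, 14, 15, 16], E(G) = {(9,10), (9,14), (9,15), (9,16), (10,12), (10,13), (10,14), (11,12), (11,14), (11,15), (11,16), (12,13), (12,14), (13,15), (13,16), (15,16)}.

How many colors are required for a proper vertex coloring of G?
Clique number ω(G) = 3 (lower bound: χ ≥ ω).
Suppose a proper 3-coloring c exists. The clique [9, 10, 14] takes 3 distinct colors; by symmetry let c(9) = 1, c(10) = 2, c(14) = 3.
- Vertex 12: neighbors [10, 14] already have colors [2, 3] ⇒ c(12) = 1.
- Vertex 11: neighbors [12, 14] already have colors [1, 3] ⇒ c(11) = 2.
- Vertex 13: neighbors [12, 10] already have colors [1, 2] ⇒ c(13) = 3.
- Vertex 15: neighbors [9, 11, 13] already have colors [1, 2, 3] — all 3 colors blocked. Contradiction.
The forced assignments end in a contradiction, so G has no proper 3-coloring (χ ≥ 4).
The coloring below uses 4 colors, so χ(G) = 4.
A valid 4-coloring: color 1: [14, 16]; color 2: [9, 12]; color 3: [10, 15]; color 4: [11, 13].

χ(G) = 4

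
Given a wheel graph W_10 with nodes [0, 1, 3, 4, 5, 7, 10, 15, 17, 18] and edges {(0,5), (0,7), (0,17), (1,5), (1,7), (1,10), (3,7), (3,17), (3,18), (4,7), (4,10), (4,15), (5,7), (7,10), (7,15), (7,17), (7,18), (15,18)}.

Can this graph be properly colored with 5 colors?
A valid 5-coloring: color 1: [7]; color 2: [5, 10, 17, 18]; color 3: [0, 1, 3, 4]; color 4: [15].
(χ(G) = 4 ≤ 5.)

Yes, G is 5-colorable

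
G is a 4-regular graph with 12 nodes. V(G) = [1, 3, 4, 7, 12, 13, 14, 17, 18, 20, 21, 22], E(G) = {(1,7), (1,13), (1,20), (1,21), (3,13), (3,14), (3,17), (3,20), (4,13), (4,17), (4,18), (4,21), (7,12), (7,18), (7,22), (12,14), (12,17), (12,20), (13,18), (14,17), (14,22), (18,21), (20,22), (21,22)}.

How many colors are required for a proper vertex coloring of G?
Clique number ω(G) = 3 (lower bound: χ ≥ ω).
The clique on [3, 14, 17] has size 3, forcing χ ≥ 3, and the coloring below uses 3 colors, so χ(G) = 3.
A valid 3-coloring: color 1: [7, 13, 14, 20, 21]; color 2: [1, 17, 18, 22]; color 3: [3, 4, 12].

χ(G) = 3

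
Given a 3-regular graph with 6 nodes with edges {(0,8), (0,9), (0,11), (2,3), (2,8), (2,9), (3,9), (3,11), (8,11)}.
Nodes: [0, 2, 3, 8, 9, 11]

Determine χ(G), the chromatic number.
χ(G) = 3

Clique number ω(G) = 3 (lower bound: χ ≥ ω).
The clique on [0, 8, 11] has size 3, forcing χ ≥ 3, and the coloring below uses 3 colors, so χ(G) = 3.
A valid 3-coloring: color 1: [2, 11]; color 2: [0, 3]; color 3: [8, 9].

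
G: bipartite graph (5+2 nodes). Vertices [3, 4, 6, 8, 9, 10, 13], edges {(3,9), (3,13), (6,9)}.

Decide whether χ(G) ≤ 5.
Yes, G is 5-colorable

A valid 5-coloring: color 1: [4, 8, 9, 10, 13]; color 2: [3, 6].
(χ(G) = 2 ≤ 5.)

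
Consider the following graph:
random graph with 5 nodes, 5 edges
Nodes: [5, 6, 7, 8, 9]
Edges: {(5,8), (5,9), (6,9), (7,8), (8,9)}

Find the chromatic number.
Clique number ω(G) = 3 (lower bound: χ ≥ ω).
The clique on [5, 8, 9] has size 3, forcing χ ≥ 3, and the coloring below uses 3 colors, so χ(G) = 3.
A valid 3-coloring: color 1: [7, 9]; color 2: [6, 8]; color 3: [5].

χ(G) = 3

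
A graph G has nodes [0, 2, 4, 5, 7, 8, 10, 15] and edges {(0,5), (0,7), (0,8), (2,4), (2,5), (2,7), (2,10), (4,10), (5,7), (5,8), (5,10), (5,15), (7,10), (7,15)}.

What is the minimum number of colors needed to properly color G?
Clique number ω(G) = 4 (lower bound: χ ≥ ω).
The clique on [2, 5, 7, 10] has size 4, forcing χ ≥ 4, and the coloring below uses 4 colors, so χ(G) = 4.
A valid 4-coloring: color 1: [4, 5]; color 2: [7, 8]; color 3: [0, 2, 15]; color 4: [10].

χ(G) = 4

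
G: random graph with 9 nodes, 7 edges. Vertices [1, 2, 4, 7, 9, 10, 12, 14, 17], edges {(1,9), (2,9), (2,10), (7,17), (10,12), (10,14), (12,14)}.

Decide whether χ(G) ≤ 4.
A valid 4-coloring: color 1: [4, 7, 9, 10]; color 2: [1, 2, 12, 17]; color 3: [14].
(χ(G) = 3 ≤ 4.)

Yes, G is 4-colorable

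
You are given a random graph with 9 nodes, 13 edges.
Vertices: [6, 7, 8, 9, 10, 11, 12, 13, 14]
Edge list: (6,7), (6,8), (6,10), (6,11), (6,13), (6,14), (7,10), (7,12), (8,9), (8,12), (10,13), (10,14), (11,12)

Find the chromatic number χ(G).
Clique number ω(G) = 3 (lower bound: χ ≥ ω).
The clique on [6, 10, 13] has size 3, forcing χ ≥ 3, and the coloring below uses 3 colors, so χ(G) = 3.
A valid 3-coloring: color 1: [6, 9, 12]; color 2: [8, 10, 11]; color 3: [7, 13, 14].

χ(G) = 3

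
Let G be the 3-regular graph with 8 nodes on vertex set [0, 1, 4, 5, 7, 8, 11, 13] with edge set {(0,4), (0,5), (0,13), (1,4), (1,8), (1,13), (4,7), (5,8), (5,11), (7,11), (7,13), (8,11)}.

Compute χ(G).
χ(G) = 3

Clique number ω(G) = 3 (lower bound: χ ≥ ω).
The clique on [5, 8, 11] has size 3, forcing χ ≥ 3, and the coloring below uses 3 colors, so χ(G) = 3.
A valid 3-coloring: color 1: [4, 11, 13]; color 2: [1, 5, 7]; color 3: [0, 8].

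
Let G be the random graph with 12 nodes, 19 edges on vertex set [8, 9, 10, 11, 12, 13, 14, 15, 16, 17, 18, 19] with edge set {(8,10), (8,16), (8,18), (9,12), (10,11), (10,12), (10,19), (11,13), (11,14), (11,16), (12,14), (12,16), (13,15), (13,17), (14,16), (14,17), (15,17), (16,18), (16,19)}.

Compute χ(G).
Clique number ω(G) = 3 (lower bound: χ ≥ ω).
The clique on [13, 15, 17] has size 3, forcing χ ≥ 3, and the coloring below uses 3 colors, so χ(G) = 3.
A valid 3-coloring: color 1: [9, 10, 16, 17]; color 2: [8, 13, 14, 19]; color 3: [11, 12, 15, 18].

χ(G) = 3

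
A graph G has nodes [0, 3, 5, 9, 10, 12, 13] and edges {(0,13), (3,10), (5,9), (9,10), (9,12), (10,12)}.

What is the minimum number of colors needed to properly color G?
Clique number ω(G) = 3 (lower bound: χ ≥ ω).
The clique on [9, 10, 12] has size 3, forcing χ ≥ 3, and the coloring below uses 3 colors, so χ(G) = 3.
A valid 3-coloring: color 1: [3, 9, 13]; color 2: [0, 5, 10]; color 3: [12].

χ(G) = 3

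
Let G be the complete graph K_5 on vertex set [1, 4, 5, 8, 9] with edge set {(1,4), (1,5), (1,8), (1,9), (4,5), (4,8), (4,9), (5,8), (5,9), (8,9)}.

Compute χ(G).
Clique number ω(G) = 5 (lower bound: χ ≥ ω).
The clique on [1, 4, 5, 8, 9] has size 5, forcing χ ≥ 5, and the coloring below uses 5 colors, so χ(G) = 5.
A valid 5-coloring: color 1: [1]; color 2: [8]; color 3: [4]; color 4: [9]; color 5: [5].

χ(G) = 5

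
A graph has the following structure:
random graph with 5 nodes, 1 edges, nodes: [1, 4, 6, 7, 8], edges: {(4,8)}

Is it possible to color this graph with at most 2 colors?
A valid 2-coloring: color 1: [1, 6, 7, 8]; color 2: [4].
(χ(G) = 2 ≤ 2.)

Yes, G is 2-colorable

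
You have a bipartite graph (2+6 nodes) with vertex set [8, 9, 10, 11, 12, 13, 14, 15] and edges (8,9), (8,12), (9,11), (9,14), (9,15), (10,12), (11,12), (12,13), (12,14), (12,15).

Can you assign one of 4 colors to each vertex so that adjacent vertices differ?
Yes, G is 4-colorable

A valid 4-coloring: color 1: [9, 12]; color 2: [8, 10, 11, 13, 14, 15].
(χ(G) = 2 ≤ 4.)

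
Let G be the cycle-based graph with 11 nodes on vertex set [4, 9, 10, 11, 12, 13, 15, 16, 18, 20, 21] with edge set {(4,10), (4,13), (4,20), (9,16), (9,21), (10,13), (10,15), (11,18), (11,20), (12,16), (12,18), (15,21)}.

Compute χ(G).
Clique number ω(G) = 3 (lower bound: χ ≥ ω).
The clique on [4, 10, 13] has size 3, forcing χ ≥ 3, and the coloring below uses 3 colors, so χ(G) = 3.
A valid 3-coloring: color 1: [4, 9, 11, 12, 15]; color 2: [10, 16, 18, 20, 21]; color 3: [13].

χ(G) = 3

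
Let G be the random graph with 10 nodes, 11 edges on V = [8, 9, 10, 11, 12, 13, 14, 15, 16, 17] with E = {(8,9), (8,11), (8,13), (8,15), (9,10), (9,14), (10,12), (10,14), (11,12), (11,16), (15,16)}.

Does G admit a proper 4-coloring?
Yes, G is 4-colorable

A valid 4-coloring: color 1: [8, 10, 16, 17]; color 2: [9, 11, 13, 15]; color 3: [12, 14].
(χ(G) = 3 ≤ 4.)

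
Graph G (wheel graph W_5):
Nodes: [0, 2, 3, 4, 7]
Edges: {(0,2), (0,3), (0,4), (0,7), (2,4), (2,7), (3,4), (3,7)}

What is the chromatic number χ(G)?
χ(G) = 3

Clique number ω(G) = 3 (lower bound: χ ≥ ω).
The clique on [0, 2, 4] has size 3, forcing χ ≥ 3, and the coloring below uses 3 colors, so χ(G) = 3.
A valid 3-coloring: color 1: [0]; color 2: [4, 7]; color 3: [2, 3].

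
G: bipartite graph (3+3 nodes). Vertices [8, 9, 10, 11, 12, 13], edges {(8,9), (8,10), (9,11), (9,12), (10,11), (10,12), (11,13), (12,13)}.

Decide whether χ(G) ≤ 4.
Yes, G is 4-colorable

A valid 4-coloring: color 1: [9, 10, 13]; color 2: [8, 11, 12].
(χ(G) = 2 ≤ 4.)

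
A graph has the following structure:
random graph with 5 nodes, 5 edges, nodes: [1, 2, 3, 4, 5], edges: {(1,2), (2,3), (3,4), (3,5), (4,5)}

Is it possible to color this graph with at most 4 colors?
Yes, G is 4-colorable

A valid 4-coloring: color 1: [1, 3]; color 2: [2, 4]; color 3: [5].
(χ(G) = 3 ≤ 4.)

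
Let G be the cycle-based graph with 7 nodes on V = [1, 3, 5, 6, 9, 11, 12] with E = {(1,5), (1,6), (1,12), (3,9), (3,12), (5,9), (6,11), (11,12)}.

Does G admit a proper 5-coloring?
A valid 5-coloring: color 1: [6, 9, 12]; color 2: [1, 3, 11]; color 3: [5].
(χ(G) = 3 ≤ 5.)

Yes, G is 5-colorable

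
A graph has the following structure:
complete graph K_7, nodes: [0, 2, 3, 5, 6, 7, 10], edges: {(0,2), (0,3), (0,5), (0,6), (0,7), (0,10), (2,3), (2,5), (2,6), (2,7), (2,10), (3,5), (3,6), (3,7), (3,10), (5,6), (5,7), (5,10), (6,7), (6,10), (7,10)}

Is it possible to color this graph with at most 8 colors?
A valid 8-coloring: color 1: [3]; color 2: [10]; color 3: [5]; color 4: [0]; color 5: [7]; color 6: [6]; color 7: [2].
(χ(G) = 7 ≤ 8.)

Yes, G is 8-colorable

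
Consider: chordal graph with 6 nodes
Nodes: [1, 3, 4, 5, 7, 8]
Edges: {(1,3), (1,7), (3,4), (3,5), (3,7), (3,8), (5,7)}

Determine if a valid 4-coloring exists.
Yes, G is 4-colorable

A valid 4-coloring: color 1: [3]; color 2: [4, 7, 8]; color 3: [1, 5].
(χ(G) = 3 ≤ 4.)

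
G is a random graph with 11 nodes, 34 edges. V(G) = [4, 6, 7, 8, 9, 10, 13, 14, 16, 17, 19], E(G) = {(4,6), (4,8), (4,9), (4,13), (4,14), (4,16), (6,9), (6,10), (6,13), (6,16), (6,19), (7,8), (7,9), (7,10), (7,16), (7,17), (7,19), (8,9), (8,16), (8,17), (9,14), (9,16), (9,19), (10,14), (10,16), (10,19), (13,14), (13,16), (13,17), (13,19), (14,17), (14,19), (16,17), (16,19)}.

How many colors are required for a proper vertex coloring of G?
Clique number ω(G) = 4 (lower bound: χ ≥ ω).
Odd cycle [19, 7, 8, 4, 6] needs 3 colors (χ ≥ 3).
Vertex 9 is adjacent to every vertex of [4, 6, 7, 8, 19], which already need 3 colors among themselves, so 9 needs a new color (χ ≥ 4).
Vertex 16 is adjacent to every vertex of [4, 6, 7, 8, 9, 19], which already need 4 colors among themselves, so 16 needs a new color (χ ≥ 5).
The coloring below uses 5 colors, so χ(G) = 5.
A valid 5-coloring: color 1: [14, 16]; color 2: [9, 10, 13]; color 3: [8, 19]; color 4: [6, 7]; color 5: [4, 17].

χ(G) = 5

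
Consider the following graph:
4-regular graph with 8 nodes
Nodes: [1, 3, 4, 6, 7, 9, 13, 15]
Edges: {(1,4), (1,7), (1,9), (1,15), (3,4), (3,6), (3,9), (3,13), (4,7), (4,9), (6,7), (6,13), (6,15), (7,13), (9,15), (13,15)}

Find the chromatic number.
χ(G) = 4

Clique number ω(G) = 3 (lower bound: χ ≥ ω).
Suppose a proper 3-coloring c exists. The clique [1, 4, 7] takes 3 distinct colors; by symmetry let c(1) = 1, c(4) = 2, c(7) = 3.
- Vertex 9: neighbors [1, 4] already have colors [1, 2] ⇒ c(9) = 3.
- Vertex 3: neighbors [4, 9] already have colors [2, 3] ⇒ c(3) = 1.
- Vertex 6: neighbors [3, 7] already have colors [1, 3] ⇒ c(6) = 2.
- Vertex 13: neighbors [3, 6, 7] already have colors [1, 2, 3] — all 3 colors blocked. Contradiction.
The forced assignments end in a contradiction, so G has no proper 3-coloring (χ ≥ 4).
The coloring below uses 4 colors, so χ(G) = 4.
A valid 4-coloring: color 1: [4, 13]; color 2: [1, 3]; color 3: [6, 9]; color 4: [7, 15].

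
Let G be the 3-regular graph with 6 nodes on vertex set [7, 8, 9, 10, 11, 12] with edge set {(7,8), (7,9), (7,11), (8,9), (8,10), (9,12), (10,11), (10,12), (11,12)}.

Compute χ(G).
χ(G) = 3

Clique number ω(G) = 3 (lower bound: χ ≥ ω).
The clique on [10, 11, 12] has size 3, forcing χ ≥ 3, and the coloring below uses 3 colors, so χ(G) = 3.
A valid 3-coloring: color 1: [9, 10]; color 2: [7, 12]; color 3: [8, 11].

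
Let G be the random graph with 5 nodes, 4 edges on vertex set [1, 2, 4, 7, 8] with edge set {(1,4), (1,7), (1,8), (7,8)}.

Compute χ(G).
χ(G) = 3

Clique number ω(G) = 3 (lower bound: χ ≥ ω).
The clique on [1, 7, 8] has size 3, forcing χ ≥ 3, and the coloring below uses 3 colors, so χ(G) = 3.
A valid 3-coloring: color 1: [1, 2]; color 2: [4, 7]; color 3: [8].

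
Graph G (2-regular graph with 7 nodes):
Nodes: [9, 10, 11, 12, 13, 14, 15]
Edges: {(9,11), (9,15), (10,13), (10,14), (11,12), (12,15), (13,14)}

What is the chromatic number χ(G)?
χ(G) = 3

Clique number ω(G) = 3 (lower bound: χ ≥ ω).
The clique on [10, 13, 14] has size 3, forcing χ ≥ 3, and the coloring below uses 3 colors, so χ(G) = 3.
A valid 3-coloring: color 1: [9, 12, 14]; color 2: [11, 13, 15]; color 3: [10].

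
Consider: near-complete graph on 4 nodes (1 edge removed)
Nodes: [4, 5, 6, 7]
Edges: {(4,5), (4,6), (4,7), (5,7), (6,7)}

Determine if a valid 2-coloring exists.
The clique on vertices [4, 5, 7] has size 3 > 2, so it alone needs 3 colors.

No, G is not 2-colorable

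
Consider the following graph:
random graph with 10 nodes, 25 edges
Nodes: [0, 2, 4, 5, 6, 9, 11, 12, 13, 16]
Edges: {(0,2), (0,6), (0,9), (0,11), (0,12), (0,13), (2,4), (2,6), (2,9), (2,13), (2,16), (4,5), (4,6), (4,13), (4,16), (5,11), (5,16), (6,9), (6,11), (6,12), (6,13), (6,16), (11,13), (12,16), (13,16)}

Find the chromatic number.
χ(G) = 5

Clique number ω(G) = 5 (lower bound: χ ≥ ω).
The clique on [2, 4, 6, 13, 16] has size 5, forcing χ ≥ 5, and the coloring below uses 5 colors, so χ(G) = 5.
A valid 5-coloring: color 1: [5, 6]; color 2: [9, 12, 13]; color 3: [0, 16]; color 4: [2, 11]; color 5: [4].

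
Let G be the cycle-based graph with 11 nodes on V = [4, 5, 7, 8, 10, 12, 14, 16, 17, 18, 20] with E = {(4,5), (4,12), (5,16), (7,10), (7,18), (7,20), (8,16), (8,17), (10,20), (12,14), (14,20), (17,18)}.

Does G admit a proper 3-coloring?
Yes, G is 3-colorable

A valid 3-coloring: color 1: [5, 8, 12, 18, 20]; color 2: [4, 7, 14, 16, 17]; color 3: [10].
(χ(G) = 3 ≤ 3.)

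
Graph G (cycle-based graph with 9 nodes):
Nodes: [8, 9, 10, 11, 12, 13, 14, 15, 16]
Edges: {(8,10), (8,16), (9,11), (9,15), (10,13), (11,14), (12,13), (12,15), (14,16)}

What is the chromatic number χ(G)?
χ(G) = 3

Clique number ω(G) = 2 (lower bound: χ ≥ ω).
Odd cycle [15, 9, 11, 14, 16, 8, 10, 13, 12] needs 3 colors (χ ≥ 3).
The coloring below uses 3 colors, so χ(G) = 3.
A valid 3-coloring: color 1: [11, 13, 15, 16]; color 2: [8, 9, 12, 14]; color 3: [10].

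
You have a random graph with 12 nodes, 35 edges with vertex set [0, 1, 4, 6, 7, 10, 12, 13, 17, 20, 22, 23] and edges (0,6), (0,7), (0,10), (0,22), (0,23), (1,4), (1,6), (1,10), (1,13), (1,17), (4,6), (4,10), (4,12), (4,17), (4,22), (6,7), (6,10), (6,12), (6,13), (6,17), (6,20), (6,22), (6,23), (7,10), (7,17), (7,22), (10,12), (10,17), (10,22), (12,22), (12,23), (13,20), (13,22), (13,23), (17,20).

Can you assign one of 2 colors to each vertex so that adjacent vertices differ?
The clique on vertices [0, 6, 7, 10, 22] has size 5 > 2, so it alone needs 5 colors.

No, G is not 2-colorable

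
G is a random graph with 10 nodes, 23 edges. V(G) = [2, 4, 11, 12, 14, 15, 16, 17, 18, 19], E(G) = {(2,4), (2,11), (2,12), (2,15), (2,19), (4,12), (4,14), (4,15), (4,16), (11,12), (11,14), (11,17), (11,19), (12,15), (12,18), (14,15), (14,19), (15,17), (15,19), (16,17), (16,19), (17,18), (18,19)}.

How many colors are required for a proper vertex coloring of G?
Clique number ω(G) = 4 (lower bound: χ ≥ ω).
The clique on [2, 4, 12, 15] has size 4, forcing χ ≥ 4, and the coloring below uses 4 colors, so χ(G) = 4.
A valid 4-coloring: color 1: [11, 15, 16, 18]; color 2: [4, 17, 19]; color 3: [2, 14]; color 4: [12].

χ(G) = 4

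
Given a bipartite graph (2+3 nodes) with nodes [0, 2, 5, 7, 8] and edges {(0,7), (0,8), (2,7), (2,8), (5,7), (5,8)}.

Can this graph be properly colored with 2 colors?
Yes, G is 2-colorable

A valid 2-coloring: color 1: [7, 8]; color 2: [0, 2, 5].
(χ(G) = 2 ≤ 2.)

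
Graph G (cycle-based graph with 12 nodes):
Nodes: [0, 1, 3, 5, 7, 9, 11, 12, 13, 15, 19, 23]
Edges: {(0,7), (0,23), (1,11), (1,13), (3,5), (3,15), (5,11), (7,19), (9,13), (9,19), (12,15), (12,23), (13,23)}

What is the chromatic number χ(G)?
Clique number ω(G) = 2 (lower bound: χ ≥ ω).
The graph is bipartite (no odd cycle), so 2 colors suffice: χ(G) = 2.
A valid 2-coloring: color 1: [0, 3, 11, 12, 13, 19]; color 2: [1, 5, 7, 9, 15, 23].

χ(G) = 2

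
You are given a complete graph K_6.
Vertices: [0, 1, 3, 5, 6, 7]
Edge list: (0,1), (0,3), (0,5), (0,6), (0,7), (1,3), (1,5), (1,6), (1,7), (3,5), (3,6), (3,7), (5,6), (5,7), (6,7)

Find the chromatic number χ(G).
Clique number ω(G) = 6 (lower bound: χ ≥ ω).
The clique on [0, 1, 3, 5, 6, 7] has size 6, forcing χ ≥ 6, and the coloring below uses 6 colors, so χ(G) = 6.
A valid 6-coloring: color 1: [6]; color 2: [3]; color 3: [0]; color 4: [1]; color 5: [5]; color 6: [7].

χ(G) = 6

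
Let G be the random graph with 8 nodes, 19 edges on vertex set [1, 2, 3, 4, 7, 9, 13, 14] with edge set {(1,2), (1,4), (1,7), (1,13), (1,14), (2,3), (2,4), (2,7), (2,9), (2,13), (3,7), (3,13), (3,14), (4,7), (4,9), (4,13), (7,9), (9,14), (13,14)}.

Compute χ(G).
χ(G) = 4

Clique number ω(G) = 4 (lower bound: χ ≥ ω).
The clique on [1, 2, 4, 13] has size 4, forcing χ ≥ 4, and the coloring below uses 4 colors, so χ(G) = 4.
A valid 4-coloring: color 1: [2, 14]; color 2: [7, 13]; color 3: [1, 3, 9]; color 4: [4].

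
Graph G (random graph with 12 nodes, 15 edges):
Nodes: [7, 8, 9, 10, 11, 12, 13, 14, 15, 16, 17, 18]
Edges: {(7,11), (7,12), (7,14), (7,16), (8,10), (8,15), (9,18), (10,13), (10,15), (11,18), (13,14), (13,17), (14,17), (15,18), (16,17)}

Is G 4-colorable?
Yes, G is 4-colorable

A valid 4-coloring: color 1: [7, 10, 17, 18]; color 2: [9, 11, 12, 14, 15, 16]; color 3: [8, 13].
(χ(G) = 3 ≤ 4.)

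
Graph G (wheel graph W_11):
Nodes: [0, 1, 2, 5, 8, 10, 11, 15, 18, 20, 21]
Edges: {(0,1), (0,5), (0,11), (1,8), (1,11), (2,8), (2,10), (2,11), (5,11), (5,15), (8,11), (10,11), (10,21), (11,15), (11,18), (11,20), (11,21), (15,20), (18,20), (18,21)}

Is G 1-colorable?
No, G is not 1-colorable

The clique on vertices [0, 1, 11] has size 3 > 1, so it alone needs 3 colors.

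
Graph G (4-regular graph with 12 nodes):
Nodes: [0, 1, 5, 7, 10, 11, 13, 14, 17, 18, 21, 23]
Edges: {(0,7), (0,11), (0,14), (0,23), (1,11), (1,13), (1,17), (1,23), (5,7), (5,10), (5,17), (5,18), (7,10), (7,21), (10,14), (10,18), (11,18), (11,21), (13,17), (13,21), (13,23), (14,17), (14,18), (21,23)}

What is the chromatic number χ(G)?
Clique number ω(G) = 3 (lower bound: χ ≥ ω).
The clique on [1, 13, 17] has size 3, forcing χ ≥ 3, and the coloring below uses 3 colors, so χ(G) = 3.
A valid 3-coloring: color 1: [0, 1, 10, 21]; color 2: [5, 11, 13, 14]; color 3: [7, 17, 18, 23].

χ(G) = 3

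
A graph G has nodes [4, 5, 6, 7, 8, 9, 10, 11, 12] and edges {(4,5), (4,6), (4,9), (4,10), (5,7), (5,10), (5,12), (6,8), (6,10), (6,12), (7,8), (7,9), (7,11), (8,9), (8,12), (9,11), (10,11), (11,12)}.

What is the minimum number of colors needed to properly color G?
Clique number ω(G) = 3 (lower bound: χ ≥ ω).
The clique on [4, 5, 10] has size 3, forcing χ ≥ 3, and the coloring below uses 3 colors, so χ(G) = 3.
A valid 3-coloring: color 1: [4, 8, 11]; color 2: [5, 6, 9]; color 3: [7, 10, 12].

χ(G) = 3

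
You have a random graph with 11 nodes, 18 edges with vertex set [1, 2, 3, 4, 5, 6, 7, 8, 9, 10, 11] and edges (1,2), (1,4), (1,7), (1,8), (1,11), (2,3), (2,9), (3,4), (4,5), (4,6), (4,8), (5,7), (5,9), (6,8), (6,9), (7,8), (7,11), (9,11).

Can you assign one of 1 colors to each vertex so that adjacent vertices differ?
No, G is not 1-colorable

The clique on vertices [1, 4, 8] has size 3 > 1, so it alone needs 3 colors.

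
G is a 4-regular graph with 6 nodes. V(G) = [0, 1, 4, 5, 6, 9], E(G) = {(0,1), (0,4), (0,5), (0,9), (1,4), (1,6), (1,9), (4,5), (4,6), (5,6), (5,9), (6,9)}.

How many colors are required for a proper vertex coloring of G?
χ(G) = 3

Clique number ω(G) = 3 (lower bound: χ ≥ ω).
The clique on [0, 1, 9] has size 3, forcing χ ≥ 3, and the coloring below uses 3 colors, so χ(G) = 3.
A valid 3-coloring: color 1: [4, 9]; color 2: [0, 6]; color 3: [1, 5].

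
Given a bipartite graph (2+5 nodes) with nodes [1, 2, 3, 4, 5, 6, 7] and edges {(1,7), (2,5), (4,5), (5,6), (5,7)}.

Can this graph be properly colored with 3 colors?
A valid 3-coloring: color 1: [1, 3, 5]; color 2: [2, 4, 6, 7].
(χ(G) = 2 ≤ 3.)

Yes, G is 3-colorable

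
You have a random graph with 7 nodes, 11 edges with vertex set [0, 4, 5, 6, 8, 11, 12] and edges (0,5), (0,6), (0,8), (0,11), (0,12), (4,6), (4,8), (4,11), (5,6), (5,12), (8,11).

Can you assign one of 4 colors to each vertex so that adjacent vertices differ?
A valid 4-coloring: color 1: [0, 4]; color 2: [5, 11]; color 3: [6, 8, 12].
(χ(G) = 3 ≤ 4.)

Yes, G is 4-colorable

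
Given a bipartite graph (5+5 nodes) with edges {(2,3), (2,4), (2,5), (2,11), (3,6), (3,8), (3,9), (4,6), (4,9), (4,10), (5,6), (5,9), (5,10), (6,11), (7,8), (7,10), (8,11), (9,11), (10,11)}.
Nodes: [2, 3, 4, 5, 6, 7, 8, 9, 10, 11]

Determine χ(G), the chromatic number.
χ(G) = 2

Clique number ω(G) = 2 (lower bound: χ ≥ ω).
The graph is bipartite (no odd cycle), so 2 colors suffice: χ(G) = 2.
A valid 2-coloring: color 1: [3, 4, 5, 7, 11]; color 2: [2, 6, 8, 9, 10].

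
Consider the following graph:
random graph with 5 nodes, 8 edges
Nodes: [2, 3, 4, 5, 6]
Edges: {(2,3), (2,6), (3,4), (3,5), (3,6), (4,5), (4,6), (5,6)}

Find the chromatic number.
χ(G) = 4

Clique number ω(G) = 4 (lower bound: χ ≥ ω).
The clique on [3, 4, 5, 6] has size 4, forcing χ ≥ 4, and the coloring below uses 4 colors, so χ(G) = 4.
A valid 4-coloring: color 1: [3]; color 2: [6]; color 3: [2, 5]; color 4: [4].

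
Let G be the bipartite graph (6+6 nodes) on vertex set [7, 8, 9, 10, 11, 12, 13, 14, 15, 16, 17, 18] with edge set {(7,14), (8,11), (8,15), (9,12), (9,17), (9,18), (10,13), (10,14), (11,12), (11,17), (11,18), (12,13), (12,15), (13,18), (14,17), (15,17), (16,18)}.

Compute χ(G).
Clique number ω(G) = 2 (lower bound: χ ≥ ω).
The graph is bipartite (no odd cycle), so 2 colors suffice: χ(G) = 2.
A valid 2-coloring: color 1: [9, 11, 13, 14, 15, 16]; color 2: [7, 8, 10, 12, 17, 18].

χ(G) = 2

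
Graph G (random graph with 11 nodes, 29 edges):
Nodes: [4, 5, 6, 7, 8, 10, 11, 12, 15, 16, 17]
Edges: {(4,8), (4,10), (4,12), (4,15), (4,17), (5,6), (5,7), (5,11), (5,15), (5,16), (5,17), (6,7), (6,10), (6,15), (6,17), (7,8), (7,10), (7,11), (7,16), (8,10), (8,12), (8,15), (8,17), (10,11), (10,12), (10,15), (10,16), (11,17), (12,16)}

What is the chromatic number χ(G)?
Clique number ω(G) = 4 (lower bound: χ ≥ ω).
The clique on [4, 8, 10, 15] has size 4, forcing χ ≥ 4, and the coloring below uses 4 colors, so χ(G) = 4.
A valid 4-coloring: color 1: [10, 17]; color 2: [5, 8]; color 3: [7, 12, 15]; color 4: [4, 6, 11, 16].

χ(G) = 4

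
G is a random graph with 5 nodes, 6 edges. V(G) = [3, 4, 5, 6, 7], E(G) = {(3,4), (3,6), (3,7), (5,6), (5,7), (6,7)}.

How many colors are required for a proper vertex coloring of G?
Clique number ω(G) = 3 (lower bound: χ ≥ ω).
The clique on [3, 6, 7] has size 3, forcing χ ≥ 3, and the coloring below uses 3 colors, so χ(G) = 3.
A valid 3-coloring: color 1: [3, 5]; color 2: [4, 6]; color 3: [7].

χ(G) = 3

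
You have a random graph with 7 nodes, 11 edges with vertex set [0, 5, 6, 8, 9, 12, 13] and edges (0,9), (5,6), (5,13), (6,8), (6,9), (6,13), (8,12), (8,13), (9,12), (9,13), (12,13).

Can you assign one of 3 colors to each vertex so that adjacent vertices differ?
Yes, G is 3-colorable

A valid 3-coloring: color 1: [0, 13]; color 2: [6, 12]; color 3: [5, 8, 9].
(χ(G) = 3 ≤ 3.)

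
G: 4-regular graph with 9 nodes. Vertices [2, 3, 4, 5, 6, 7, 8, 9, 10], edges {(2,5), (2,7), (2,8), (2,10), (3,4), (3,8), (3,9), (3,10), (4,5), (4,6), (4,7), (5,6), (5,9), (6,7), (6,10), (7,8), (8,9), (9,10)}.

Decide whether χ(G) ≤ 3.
A valid 3-coloring: color 1: [3, 5, 7]; color 2: [2, 6, 9]; color 3: [4, 8, 10].
(χ(G) = 3 ≤ 3.)

Yes, G is 3-colorable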